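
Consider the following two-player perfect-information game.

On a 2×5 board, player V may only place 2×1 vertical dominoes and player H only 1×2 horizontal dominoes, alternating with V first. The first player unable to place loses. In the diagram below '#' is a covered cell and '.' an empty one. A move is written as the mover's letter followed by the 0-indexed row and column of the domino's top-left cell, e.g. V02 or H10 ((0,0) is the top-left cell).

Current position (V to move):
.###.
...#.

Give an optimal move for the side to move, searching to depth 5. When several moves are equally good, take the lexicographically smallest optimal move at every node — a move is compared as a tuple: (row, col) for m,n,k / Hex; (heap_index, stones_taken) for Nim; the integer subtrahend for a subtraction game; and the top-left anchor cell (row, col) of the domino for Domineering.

[.###./...#.] V move#1: V00:+1/####./#..#.*, V04:-1/.####/...##
[####./#..#.] H move#2: H11:-1/####./####.*
[####./####.] V move#3: V04:+1/#####/#####*
[#####/#####] end (terminal -1, H#4); searched .###./...#. to 5

V's best at [.###./...#.]: V00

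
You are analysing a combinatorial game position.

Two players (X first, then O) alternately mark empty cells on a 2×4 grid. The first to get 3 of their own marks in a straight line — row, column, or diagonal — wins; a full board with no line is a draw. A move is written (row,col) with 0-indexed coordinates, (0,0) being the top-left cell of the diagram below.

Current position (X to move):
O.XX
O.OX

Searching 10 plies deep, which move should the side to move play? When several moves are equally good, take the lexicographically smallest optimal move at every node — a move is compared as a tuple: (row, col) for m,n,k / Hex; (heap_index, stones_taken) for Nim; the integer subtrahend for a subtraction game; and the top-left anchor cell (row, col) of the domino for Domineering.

X's best at [O.XX/O.OX]: (0,1)

[O.XX/O.OX] X move#1: (0,1):+1/OXXX/O.OX*, (1,1):+0/O.XX/OXOX
[OXXX/O.OX] end (terminal -1, O#2); searched O.XX/O.OX to 10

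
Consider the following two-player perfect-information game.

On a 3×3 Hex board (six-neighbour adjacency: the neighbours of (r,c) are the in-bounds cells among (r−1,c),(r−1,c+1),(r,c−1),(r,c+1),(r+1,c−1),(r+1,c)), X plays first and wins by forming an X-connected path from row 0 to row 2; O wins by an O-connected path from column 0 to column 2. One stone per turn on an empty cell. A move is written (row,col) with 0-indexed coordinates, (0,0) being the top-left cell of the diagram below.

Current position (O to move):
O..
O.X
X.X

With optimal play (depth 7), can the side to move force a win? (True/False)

O winning at [O../O.X/X.X]: True

ply 1, O at O../O.X/X.X | (0,1)=-1→OO./O.X/X.X; (0,2)=+1→O.O/O.X/X.X*; (1,1)=-1→O../OOX/X.X; (2,1)=-1→O../O.X/XOX
ply 2, X at O.O/O.X/X.X | (0,1)=-1→OXO/O.X/X.X*; (1,1)=-1→O.O/OXX/X.X; (2,1)=-1→O.O/O.X/XXX
ply 3, O at OXO/O.X/X.X | (1,1)=+1→OXO/OOX/X.X*; (2,1)=-1→OXO/O.X/XOX
ply 4: OXO/OOX/X.X is terminal -1 (X); from O../O.X/X.X depth 7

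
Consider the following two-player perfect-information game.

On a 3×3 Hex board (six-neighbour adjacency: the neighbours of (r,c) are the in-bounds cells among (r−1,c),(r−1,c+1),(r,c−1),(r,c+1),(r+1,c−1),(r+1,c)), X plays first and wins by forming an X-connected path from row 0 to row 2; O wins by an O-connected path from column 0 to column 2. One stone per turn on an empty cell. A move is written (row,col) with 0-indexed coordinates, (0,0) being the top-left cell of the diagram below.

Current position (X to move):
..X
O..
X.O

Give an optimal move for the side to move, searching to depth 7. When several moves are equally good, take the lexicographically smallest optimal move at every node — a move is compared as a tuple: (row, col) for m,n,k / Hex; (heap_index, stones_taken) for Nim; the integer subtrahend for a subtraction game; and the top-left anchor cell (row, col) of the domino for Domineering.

X's best at [..X/O../X.O]: (1,1)

[..X/O../X.O] X move#1: (0,0):-1/X.X/O../X.O, (0,1):-1/.XX/O../X.O, (1,1):+1/..X/OX./X.O*, (1,2):+1/..X/O.X/X.O, (2,1):+1/..X/O../XXO
[..X/OX./X.O] end (terminal -1, O#2); searched ..X/O../X.O to 7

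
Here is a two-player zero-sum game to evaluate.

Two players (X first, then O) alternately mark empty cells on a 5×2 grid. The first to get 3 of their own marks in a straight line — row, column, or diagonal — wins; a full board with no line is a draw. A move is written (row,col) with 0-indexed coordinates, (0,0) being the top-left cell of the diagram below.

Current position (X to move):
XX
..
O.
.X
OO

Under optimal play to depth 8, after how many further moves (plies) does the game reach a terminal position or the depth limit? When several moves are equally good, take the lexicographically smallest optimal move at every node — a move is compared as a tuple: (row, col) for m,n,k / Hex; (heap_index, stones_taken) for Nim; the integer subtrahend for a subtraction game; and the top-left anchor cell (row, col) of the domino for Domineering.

PV length from [XX/../O./.X/OO]: 4 plies

p1 X@[XX/../O./.X/OO]: (1,0)[XX/X./O./.X/OO]-1 (1,1)[XX/.X/O./.X/OO]-1 (2,1)[XX/../OX/.X/OO]-1 (3,0)[XX/../O./XX/OO]+0*
p2 O@[XX/../O./XX/OO]: (1,0)[XX/O./O./XX/OO]+0* (1,1)[XX/.O/O./XX/OO]+0 (2,1)[XX/../OO/XX/OO]+0
p3 X@[XX/O./O./XX/OO]: (1,1)[XX/OX/O./XX/OO]+0* (2,1)[XX/O./OX/XX/OO]+0
p4 O@[XX/OX/O./XX/OO]: (2,1)[XX/OX/OO/XX/OO]+0*
p5 X@[XX/OX/OO/XX/OO] terminal +0; root [XX/../O./.X/OO] d8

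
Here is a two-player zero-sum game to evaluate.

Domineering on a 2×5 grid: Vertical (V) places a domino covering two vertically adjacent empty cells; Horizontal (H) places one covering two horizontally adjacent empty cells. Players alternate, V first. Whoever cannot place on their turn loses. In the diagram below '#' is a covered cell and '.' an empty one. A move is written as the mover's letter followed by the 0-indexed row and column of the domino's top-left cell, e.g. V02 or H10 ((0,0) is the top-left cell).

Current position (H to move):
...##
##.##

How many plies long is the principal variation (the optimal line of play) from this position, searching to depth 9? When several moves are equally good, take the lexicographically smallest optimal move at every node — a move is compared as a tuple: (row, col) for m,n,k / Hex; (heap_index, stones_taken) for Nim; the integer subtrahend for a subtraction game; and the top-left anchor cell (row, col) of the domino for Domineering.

[...##/##.##] H move#1: H00:-1/##.##/##.##, H01:+1/.####/##.##*
[.####/##.##] end (terminal -1, V#2); searched ...##/##.## to 9

PV length from [...##/##.##]: 1 ply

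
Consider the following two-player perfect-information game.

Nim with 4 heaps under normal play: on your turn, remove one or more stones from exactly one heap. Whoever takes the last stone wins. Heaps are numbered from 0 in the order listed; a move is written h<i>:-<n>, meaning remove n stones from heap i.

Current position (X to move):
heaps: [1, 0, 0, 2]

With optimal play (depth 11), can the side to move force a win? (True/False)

[(1,0,0,2)] X move#1: h0:-1:-1/(0,0,0,2), h3:-1:+1/(1,0,0,1)*, h3:-2:-1/(1,0,0,0)
[(1,0,0,1)] O move#2: h0:-1:-1/(0,0,0,1)*, h3:-1:-1/(1,0,0,0)
[(0,0,0,1)] X move#3: h3:-1:+1/(0,0,0,0)*
[(0,0,0,0)] end (terminal -1, O#4); searched (1,0,0,2) to 11

X winning at [(1,0,0,2)]: True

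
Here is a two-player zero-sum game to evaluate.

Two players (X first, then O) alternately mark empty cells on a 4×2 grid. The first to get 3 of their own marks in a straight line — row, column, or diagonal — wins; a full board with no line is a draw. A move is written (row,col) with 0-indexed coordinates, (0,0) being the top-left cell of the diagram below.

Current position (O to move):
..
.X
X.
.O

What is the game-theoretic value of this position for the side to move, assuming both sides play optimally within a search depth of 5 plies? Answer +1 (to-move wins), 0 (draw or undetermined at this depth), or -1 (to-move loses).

value(../.X/X./.O, O) = 0

p1 O@[../.X/X./.O]: (0,0)[O./.X/X./.O]+0* (0,1)[.O/.X/X./.O]-1 (1,0)[../OX/X./.O]+0 (2,1)[../.X/XO/.O]-1 (3,0)[../.X/X./OO]+0
p2 X@[O./.X/X./.O]: (0,1)[OX/.X/X./.O]+0* (1,0)[O./XX/X./.O]+0 (2,1)[O./.X/XX/.O]+0 (3,0)[O./.X/X./XO]+0
p3 O@[OX/.X/X./.O]: (1,0)[OX/OX/X./.O]-1 (2,1)[OX/.X/XO/.O]+0* (3,0)[OX/.X/X./OO]-1
p4 X@[OX/.X/XO/.O]: (1,0)[OX/XX/XO/.O]+0* (3,0)[OX/.X/XO/XO]+0
p5 O@[OX/XX/XO/.O]: (3,0)[OX/XX/XO/OO]+0*
p6 X@[OX/XX/XO/OO] terminal +0; root [../.X/X./.O] d5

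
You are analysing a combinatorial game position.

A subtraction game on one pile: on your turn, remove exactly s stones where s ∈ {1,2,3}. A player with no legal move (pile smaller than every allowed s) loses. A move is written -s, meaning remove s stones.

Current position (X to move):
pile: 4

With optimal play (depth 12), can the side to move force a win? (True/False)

p1 X@[4]: -1[3]-1* -2[2]-1 -3[1]-1
p2 O@[3]: -1[2]-1 -2[1]-1 -3[0]+1*
p3 X@[0] terminal -1; root [4] d12

X winning at [4]: False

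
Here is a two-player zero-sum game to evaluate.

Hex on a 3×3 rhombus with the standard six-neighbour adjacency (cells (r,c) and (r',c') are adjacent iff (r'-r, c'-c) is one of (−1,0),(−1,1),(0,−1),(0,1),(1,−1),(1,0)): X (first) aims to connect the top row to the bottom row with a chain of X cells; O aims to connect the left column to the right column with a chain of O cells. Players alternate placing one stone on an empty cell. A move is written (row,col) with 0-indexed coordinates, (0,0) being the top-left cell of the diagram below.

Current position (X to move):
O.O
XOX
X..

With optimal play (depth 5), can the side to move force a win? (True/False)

ply 1, X at O.O/XOX/X.. | (0,1)=+1→OXO/XOX/X..*; (2,1)=-1→O.O/XOX/XX.; (2,2)=-1→O.O/XOX/X.X
ply 2: OXO/XOX/X.. is terminal -1 (O); from O.O/XOX/X.. depth 5

X winning at [O.O/XOX/X..]: True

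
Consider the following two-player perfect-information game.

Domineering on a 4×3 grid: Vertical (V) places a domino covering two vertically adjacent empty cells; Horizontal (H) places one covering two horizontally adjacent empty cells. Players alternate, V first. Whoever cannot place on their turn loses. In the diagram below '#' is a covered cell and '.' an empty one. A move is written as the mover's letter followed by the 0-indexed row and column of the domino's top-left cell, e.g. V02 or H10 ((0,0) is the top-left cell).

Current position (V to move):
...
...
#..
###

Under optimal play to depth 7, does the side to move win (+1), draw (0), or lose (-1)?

p1 V@[.../.../#../###]: V00[#../#../#../###]-1 V01[.#./.#./#../###]+1* V02[..#/..#/#../###]-1 V11[.../.#./##./###]+1 V12[.../..#/#.#/###]-1
p2 H@[.#./.#./#../###]: H21[.#./.#./###/###]-1*
p3 V@[.#./.#./###/###]: V00[##./##./###/###]+1* V02[.##/.##/###/###]+1
p4 H@[##./##./###/###] terminal -1; root [.../.../#../###] d7

value(.../.../#../###, V) = +1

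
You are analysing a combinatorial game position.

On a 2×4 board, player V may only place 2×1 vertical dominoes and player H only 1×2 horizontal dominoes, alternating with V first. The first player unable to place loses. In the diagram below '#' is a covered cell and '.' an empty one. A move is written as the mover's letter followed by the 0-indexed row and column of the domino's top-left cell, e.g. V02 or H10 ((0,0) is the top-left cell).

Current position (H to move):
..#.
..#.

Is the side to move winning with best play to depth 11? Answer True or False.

H winning at [..#./..#.]: True

[..#./..#.] H move#1: H00:+1/###./..#.*, H10:+1/..#./###.
[###./..#.] V move#2: V03:-1/####/..##*
[####/..##] H move#3: H10:+1/####/####*
[####/####] end (terminal -1, V#4); searched ..#./..#. to 11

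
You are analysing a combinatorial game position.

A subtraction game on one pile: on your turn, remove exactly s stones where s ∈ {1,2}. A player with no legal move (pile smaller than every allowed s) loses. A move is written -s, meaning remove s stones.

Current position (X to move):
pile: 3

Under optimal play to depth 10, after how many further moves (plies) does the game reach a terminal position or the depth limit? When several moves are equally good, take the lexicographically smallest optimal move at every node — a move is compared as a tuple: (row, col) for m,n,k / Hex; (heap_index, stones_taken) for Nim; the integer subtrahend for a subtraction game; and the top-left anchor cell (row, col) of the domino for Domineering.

p1 X@[3]: -1[2]-1* -2[1]-1
p2 O@[2]: -1[1]-1 -2[0]+1*
p3 X@[0] terminal -1; root [3] d10

PV length from [3]: 2 plies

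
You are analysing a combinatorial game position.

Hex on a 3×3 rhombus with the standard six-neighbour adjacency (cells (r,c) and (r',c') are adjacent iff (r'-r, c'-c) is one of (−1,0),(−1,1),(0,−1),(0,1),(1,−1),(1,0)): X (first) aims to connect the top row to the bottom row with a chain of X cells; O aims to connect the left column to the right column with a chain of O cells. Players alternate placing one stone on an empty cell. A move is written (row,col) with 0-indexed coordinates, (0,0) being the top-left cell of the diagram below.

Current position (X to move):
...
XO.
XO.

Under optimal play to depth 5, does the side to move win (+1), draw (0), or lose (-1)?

value(.../XO./XO., X) = +1

p1 X@[.../XO./XO.]: (0,0)[X../XO./XO.]+1* (0,1)[.X./XO./XO.]+1 (0,2)[..X/XO./XO.]+1 (1,2)[.../XOX/XO.]+1 (2,2)[.../XO./XOX]+1
p2 O@[X../XO./XO.] terminal -1; root [.../XO./XO.] d5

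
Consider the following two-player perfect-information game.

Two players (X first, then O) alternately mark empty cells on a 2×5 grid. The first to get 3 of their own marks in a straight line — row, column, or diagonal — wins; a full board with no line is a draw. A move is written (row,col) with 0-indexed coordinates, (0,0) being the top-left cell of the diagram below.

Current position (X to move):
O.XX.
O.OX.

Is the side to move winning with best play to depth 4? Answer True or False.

ply 1, X at O.XX./O.OX. | (0,1)=+1→OXXX./O.OX.*; (0,4)=+1→O.XXX/O.OX.; (1,1)=+1→O.XX./OXOX.; (1,4)=-1→O.XX./O.OXX
ply 2: OXXX./O.OX. is terminal -1 (O); from O.XX./O.OX. depth 4

X winning at [O.XX./O.OX.]: True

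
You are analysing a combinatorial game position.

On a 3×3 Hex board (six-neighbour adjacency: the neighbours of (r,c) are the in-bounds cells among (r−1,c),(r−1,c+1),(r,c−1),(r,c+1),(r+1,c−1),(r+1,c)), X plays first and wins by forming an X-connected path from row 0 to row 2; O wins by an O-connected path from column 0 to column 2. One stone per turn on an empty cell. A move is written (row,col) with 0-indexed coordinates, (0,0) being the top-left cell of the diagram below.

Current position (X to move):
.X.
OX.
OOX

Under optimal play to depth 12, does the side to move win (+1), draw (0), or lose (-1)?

value(.X./OX./OOX, X) = +1

ply 1, X at .X./OX./OOX | (0,0)=-1→XX./OX./OOX; (0,2)=-1→.XX/OX./OOX; (1,2)=+1→.X./OXX/OOX*
ply 2: .X./OXX/OOX is terminal -1 (O); from .X./OX./OOX depth 12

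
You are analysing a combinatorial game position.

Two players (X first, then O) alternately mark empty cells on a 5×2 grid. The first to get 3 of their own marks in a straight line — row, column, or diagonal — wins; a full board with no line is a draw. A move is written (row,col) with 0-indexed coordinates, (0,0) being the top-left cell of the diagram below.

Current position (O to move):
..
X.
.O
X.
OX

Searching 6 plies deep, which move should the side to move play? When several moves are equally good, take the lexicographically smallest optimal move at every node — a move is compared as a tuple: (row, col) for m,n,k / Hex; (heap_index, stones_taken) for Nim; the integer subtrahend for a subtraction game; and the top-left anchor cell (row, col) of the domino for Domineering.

O's best at [../X./.O/X./OX]: (2,0)

p1 O@[../X./.O/X./OX]: (0,0)[O./X./.O/X./OX]-1 (0,1)[.O/X./.O/X./OX]-1 (1,1)[../XO/.O/X./OX]-1 (2,0)[../X./OO/X./OX]+0* (3,1)[../X./.O/XO/OX]-1
p2 X@[../X./OO/X./OX]: (0,0)[X./X./OO/X./OX]-1 (0,1)[.X/X./OO/X./OX]+0* (1,1)[../XX/OO/X./OX]+0 (3,1)[../X./OO/XX/OX]+0
p3 O@[.X/X./OO/X./OX]: (0,0)[OX/X./OO/X./OX]+0* (1,1)[.X/XO/OO/X./OX]+0 (3,1)[.X/X./OO/XO/OX]+0
p4 X@[OX/X./OO/X./OX]: (1,1)[OX/XX/OO/X./OX]+0* (3,1)[OX/X./OO/XX/OX]+0
p5 O@[OX/XX/OO/X./OX]: (3,1)[OX/XX/OO/XO/OX]+0*
p6 X@[OX/XX/OO/XO/OX] terminal +0; root [../X./.O/X./OX] d6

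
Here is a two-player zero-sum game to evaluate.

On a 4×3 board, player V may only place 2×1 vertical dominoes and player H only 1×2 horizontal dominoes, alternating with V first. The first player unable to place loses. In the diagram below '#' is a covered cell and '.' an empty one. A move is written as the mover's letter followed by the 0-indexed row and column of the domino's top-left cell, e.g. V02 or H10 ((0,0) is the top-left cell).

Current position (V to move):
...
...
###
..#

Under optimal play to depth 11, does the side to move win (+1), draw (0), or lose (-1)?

p1 V@[.../.../###/..#]: V00[#../#../###/..#]-1 V01[.#./.#./###/..#]+1* V02[..#/..#/###/..#]-1
p2 H@[.#./.#./###/..#]: H30[.#./.#./###/###]-1*
p3 V@[.#./.#./###/###]: V00[##./##./###/###]+1* V02[.##/.##/###/###]+1
p4 H@[##./##./###/###] terminal -1; root [.../.../###/..#] d11

value(.../.../###/..#, V) = +1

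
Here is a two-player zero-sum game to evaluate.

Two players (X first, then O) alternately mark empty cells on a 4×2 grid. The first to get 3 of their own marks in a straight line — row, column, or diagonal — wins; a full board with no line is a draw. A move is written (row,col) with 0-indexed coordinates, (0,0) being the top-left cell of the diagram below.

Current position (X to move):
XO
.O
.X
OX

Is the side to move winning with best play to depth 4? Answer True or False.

[XO/.O/.X/OX] X move#1: (1,0):+0/XO/XO/.X/OX*, (2,0):+0/XO/.O/XX/OX
[XO/XO/.X/OX] O move#2: (2,0):+0/XO/XO/OX/OX*
[XO/XO/OX/OX] end (terminal +0, X#3); searched XO/.O/.X/OX to 4

X winning at [XO/.O/.X/OX]: False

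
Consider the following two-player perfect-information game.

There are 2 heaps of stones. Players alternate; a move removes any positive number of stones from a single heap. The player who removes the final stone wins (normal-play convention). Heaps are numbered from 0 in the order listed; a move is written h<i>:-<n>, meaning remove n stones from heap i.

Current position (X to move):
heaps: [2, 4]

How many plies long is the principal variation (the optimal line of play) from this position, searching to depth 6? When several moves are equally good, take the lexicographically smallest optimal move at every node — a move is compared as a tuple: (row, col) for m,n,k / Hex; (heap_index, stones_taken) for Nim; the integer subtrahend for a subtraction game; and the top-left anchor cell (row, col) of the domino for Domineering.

PV length from [(2,4)]: 5 plies

ply 1, X at (2,4) | h0:-1=-1→(1,4); h0:-2=-1→(0,4); h1:-1=-1→(2,3); h1:-2=+1→(2,2)*; h1:-3=-1→(2,1); h1:-4=-1→(2,0)
ply 2, O at (2,2) | h0:-1=-1→(1,2)*; h0:-2=-1→(0,2); h1:-1=-1→(2,1); h1:-2=-1→(2,0)
ply 3, X at (1,2) | h0:-1=-1→(0,2); h1:-1=+1→(1,1)*; h1:-2=-1→(1,0)
ply 4, O at (1,1) | h0:-1=-1→(0,1)*; h1:-1=-1→(1,0)
ply 5, X at (0,1) | h1:-1=+1→(0,0)*
ply 6: (0,0) is terminal -1 (O); from (2,4) depth 6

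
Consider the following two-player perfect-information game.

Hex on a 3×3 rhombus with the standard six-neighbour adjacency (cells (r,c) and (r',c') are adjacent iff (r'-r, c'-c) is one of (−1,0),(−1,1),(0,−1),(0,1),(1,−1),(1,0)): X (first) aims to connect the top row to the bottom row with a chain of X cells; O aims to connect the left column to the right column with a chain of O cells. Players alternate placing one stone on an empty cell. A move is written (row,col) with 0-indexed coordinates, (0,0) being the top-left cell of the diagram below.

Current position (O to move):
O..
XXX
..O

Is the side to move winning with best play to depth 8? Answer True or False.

O winning at [O../XXX/..O]: False

ply 1, O at O../XXX/..O | (0,1)=-1→OO./XXX/..O*; (0,2)=-1→O.O/XXX/..O; (2,0)=-1→O../XXX/O.O; (2,1)=-1→O../XXX/.OO
ply 2, X at OO./XXX/..O | (0,2)=+1→OOX/XXX/..O*; (2,0)=-1→OO./XXX/X.O; (2,1)=-1→OO./XXX/.XO
ply 3, O at OOX/XXX/..O | (2,0)=-1→OOX/XXX/O.O*; (2,1)=-1→OOX/XXX/.OO
ply 4, X at OOX/XXX/O.O | (2,1)=+1→OOX/XXX/OXO*
ply 5: OOX/XXX/OXO is terminal -1 (O); from O../XXX/..O depth 8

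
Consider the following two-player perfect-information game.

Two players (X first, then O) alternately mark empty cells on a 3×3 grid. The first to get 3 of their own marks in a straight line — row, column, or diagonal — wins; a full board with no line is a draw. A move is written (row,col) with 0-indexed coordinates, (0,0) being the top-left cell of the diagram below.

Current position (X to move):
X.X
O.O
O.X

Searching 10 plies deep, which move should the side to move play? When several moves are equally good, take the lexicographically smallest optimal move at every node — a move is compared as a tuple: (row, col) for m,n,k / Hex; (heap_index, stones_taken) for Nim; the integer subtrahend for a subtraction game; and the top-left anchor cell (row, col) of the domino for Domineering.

p1 X@[X.X/O.O/O.X]: (0,1)[XXX/O.O/O.X]+1* (1,1)[X.X/OXO/O.X]+1 (2,1)[X.X/O.O/OXX]-1
p2 O@[XXX/O.O/O.X] terminal -1; root [X.X/O.O/O.X] d10

X's best at [X.X/O.O/O.X]: (0,1)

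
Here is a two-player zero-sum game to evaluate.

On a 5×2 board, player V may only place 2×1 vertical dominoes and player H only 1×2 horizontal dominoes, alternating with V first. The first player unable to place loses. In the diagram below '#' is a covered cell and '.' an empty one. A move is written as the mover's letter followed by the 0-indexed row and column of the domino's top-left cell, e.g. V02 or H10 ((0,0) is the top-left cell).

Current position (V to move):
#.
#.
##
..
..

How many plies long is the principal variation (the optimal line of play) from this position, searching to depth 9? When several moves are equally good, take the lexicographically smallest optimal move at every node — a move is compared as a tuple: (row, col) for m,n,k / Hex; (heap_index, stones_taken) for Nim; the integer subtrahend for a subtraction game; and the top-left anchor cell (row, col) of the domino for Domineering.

[#./#./##/../..] V move#1: V01:-1/##/##/##/../.., V30:+1/#./#./##/#./#.*, V31:+1/#./#./##/.#/.#
[#./#./##/#./#.] end (terminal -1, H#2); searched #./#./##/../.. to 9

PV length from [#./#./##/../..]: 1 ply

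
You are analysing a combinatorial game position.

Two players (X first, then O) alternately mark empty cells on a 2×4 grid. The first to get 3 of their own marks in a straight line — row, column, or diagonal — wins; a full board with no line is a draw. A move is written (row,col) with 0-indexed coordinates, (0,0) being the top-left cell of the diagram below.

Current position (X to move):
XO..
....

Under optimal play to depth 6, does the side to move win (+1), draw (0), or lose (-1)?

[XO../....] X move#1: (0,2):+0/XOX./....*, (0,3):+0/XO.X/...., (1,0):+0/XO../X..., (1,1):+0/XO../.X.., (1,2):+0/XO../..X., (1,3):+0/XO../...X
[XOX./....] O move#2: (0,3):+0/XOXO/....*, (1,0):+0/XOX./O..., (1,1):+0/XOX./.O.., (1,2):+0/XOX./..O., (1,3):+0/XOX./...O
[XOXO/....] X move#3: (1,0):+0/XOXO/X...*, (1,1):+0/XOXO/.X.., (1,2):+0/XOXO/..X., (1,3):+0/XOXO/...X
[XOXO/X...] O move#4: (1,1):+0/XOXO/XO..*, (1,2):+0/XOXO/X.O., (1,3):+0/XOXO/X..O
[XOXO/XO..] X move#5: (1,2):+0/XOXO/XOX.*, (1,3):+0/XOXO/XO.X
[XOXO/XOX.] O move#6: (1,3):+0/XOXO/XOXO*
[XOXO/XOXO] end (terminal +0, X#7); searched XO../.... to 6

value(XO../...., X) = 0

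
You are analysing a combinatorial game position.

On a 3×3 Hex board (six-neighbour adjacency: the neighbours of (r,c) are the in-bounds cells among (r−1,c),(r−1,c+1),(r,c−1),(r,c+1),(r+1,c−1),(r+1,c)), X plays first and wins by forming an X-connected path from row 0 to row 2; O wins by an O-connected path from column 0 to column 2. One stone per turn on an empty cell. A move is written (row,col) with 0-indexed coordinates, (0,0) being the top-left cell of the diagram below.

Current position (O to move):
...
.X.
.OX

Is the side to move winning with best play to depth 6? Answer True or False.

O winning at [.../.X./.OX]: False

p1 O@[.../.X./.OX]: (0,0)[O../.X./.OX]-1* (0,1)[.O./.X./.OX]-1 (0,2)[..O/.X./.OX]-1 (1,0)[.../OX./.OX]-1 (1,2)[.../.XO/.OX]-1 (2,0)[.../.X./OOX]-1
p2 X@[O../.X./.OX]: (0,1)[OX./.X./.OX]+1* (0,2)[O.X/.X./.OX]+1 (1,0)[O../XX./.OX]+1 (1,2)[O../.XX/.OX]+1 (2,0)[O../.X./XOX]+1
p3 O@[OX./.X./.OX]: (0,2)[OXO/.X./.OX]-1* (1,0)[OX./OX./.OX]-1 (1,2)[OX./.XO/.OX]-1 (2,0)[OX./.X./OOX]-1
p4 X@[OXO/.X./.OX]: (1,0)[OXO/XX./.OX]+1* (1,2)[OXO/.XX/.OX]+1 (2,0)[OXO/.X./XOX]+1
p5 O@[OXO/XX./.OX]: (1,2)[OXO/XXO/.OX]-1* (2,0)[OXO/XX./OOX]-1
p6 X@[OXO/XXO/.OX]: (2,0)[OXO/XXO/XOX]+1*
p7 O@[OXO/XXO/XOX] terminal -1; root [.../.X./.OX] d6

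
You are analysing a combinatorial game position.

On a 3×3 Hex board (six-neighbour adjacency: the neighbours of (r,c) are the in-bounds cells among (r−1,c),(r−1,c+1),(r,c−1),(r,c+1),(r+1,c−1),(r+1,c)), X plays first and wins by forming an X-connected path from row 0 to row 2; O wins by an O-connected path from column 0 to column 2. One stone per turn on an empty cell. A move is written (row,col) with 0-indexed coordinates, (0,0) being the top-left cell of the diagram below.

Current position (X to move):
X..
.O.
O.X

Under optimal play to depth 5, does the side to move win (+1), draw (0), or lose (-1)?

[X../.O./O.X] X move#1: (0,1):-1/XX./.O./O.X*, (0,2):-1/X.X/.O./O.X, (1,0):-1/X../XO./O.X, (1,2):-1/X../.OX/O.X, (2,1):-1/X../.O./OXX
[XX./.O./O.X] O move#2: (0,2):+1/XXO/.O./O.X*, (1,0):+1/XX./OO./O.X, (1,2):+1/XX./.OO/O.X, (2,1):+1/XX./.O./OOX
[XXO/.O./O.X] end (terminal -1, X#3); searched X../.O./O.X to 5

value(X../.O./O.X, X) = -1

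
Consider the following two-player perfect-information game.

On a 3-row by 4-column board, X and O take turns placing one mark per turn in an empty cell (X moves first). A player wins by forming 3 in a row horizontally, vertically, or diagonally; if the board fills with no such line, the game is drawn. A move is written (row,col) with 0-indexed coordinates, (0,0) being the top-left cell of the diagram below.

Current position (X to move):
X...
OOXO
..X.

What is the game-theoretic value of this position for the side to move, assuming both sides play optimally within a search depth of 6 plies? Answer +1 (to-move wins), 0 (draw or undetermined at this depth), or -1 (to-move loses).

[X.../OOXO/..X.] X move#1: (0,1):+1/XX../OOXO/..X.*, (0,2):+1/X.X./OOXO/..X., (0,3):+1/X..X/OOXO/..X., (2,0):+1/X.../OOXO/X.X., (2,1):+1/X.../OOXO/.XX., (2,3):+1/X.../OOXO/..XX
[XX../OOXO/..X.] O move#2: (0,2):-1/XXO./OOXO/..X.*, (0,3):-1/XX.O/OOXO/..X., (2,0):-1/XX../OOXO/O.X., (2,1):-1/XX../OOXO/.OX., (2,3):-1/XX../OOXO/..XO
[XXO./OOXO/..X.] X move#3: (0,3):-1/XXOX/OOXO/..X., (2,0):+1/XXO./OOXO/X.X.*, (2,1):-1/XXO./OOXO/.XX., (2,3):+1/XXO./OOXO/..XX
[XXO./OOXO/X.X.] O move#4: (0,3):-1/XXOO/OOXO/X.X.*, (2,1):-1/XXO./OOXO/XOX., (2,3):-1/XXO./OOXO/X.XO
[XXOO/OOXO/X.X.] X move#5: (2,1):+1/XXOO/OOXO/XXX.*, (2,3):+1/XXOO/OOXO/X.XX
[XXOO/OOXO/XXX.] end (terminal -1, O#6); searched X.../OOXO/..X. to 6

value(X.../OOXO/..X., X) = +1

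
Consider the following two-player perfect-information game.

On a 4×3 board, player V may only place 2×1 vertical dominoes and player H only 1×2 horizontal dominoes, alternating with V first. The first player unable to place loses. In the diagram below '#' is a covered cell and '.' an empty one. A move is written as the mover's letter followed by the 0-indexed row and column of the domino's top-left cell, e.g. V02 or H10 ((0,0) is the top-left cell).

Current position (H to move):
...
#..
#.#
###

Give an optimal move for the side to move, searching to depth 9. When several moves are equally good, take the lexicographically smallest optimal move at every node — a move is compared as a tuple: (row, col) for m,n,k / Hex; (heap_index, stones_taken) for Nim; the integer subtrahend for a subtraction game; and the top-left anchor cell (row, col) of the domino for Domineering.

ply 1, H at .../#../#.#/### | H00=-1→##./#../#.#/###; H01=-1→.##/#../#.#/###; H11=+1→.../###/#.#/###*
ply 2: .../###/#.#/### is terminal -1 (V); from .../#../#.#/### depth 9

H's best at [.../#../#.#/###]: H11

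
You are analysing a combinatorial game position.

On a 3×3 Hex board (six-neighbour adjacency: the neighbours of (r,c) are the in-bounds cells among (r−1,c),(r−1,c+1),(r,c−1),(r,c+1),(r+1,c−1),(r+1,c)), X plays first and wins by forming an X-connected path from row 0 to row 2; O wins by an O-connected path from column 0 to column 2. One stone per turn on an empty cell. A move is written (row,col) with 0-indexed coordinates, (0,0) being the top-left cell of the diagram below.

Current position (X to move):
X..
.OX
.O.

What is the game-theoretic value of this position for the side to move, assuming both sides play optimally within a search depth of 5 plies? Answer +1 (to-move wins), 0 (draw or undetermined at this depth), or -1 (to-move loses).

value(X../.OX/.O., X) = -1

[X../.OX/.O.] X move#1: (0,1):-1/XX./.OX/.O.*, (0,2):-1/X.X/.OX/.O., (1,0):-1/X../XOX/.O., (2,0):-1/X../.OX/XO., (2,2):-1/X../.OX/.OX
[XX./.OX/.O.] O move#2: (0,2):+1/XXO/.OX/.O.*, (1,0):+1/XX./OOX/.O., (2,0):+1/XX./.OX/OO., (2,2):+1/XX./.OX/.OO
[XXO/.OX/.O.] X move#3: (1,0):-1/XXO/XOX/.O.*, (2,0):-1/XXO/.OX/XO., (2,2):-1/XXO/.OX/.OX
[XXO/XOX/.O.] O move#4: (2,0):+1/XXO/XOX/OO.*, (2,2):-1/XXO/XOX/.OO
[XXO/XOX/OO.] end (terminal -1, X#5); searched X../.OX/.O. to 5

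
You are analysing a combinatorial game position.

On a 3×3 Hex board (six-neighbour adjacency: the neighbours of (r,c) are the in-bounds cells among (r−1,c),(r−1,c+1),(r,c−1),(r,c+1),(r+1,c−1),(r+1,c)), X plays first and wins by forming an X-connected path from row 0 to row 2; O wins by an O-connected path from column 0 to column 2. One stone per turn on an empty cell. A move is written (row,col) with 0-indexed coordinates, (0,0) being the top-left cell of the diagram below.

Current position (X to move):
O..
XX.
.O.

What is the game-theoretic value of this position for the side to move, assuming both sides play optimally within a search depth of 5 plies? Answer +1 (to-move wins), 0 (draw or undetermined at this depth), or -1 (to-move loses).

p1 X@[O../XX./.O.]: (0,1)[OX./XX./.O.]-1 (0,2)[O.X/XX./.O.]-1 (1,2)[O../XXX/.O.]+1* (2,0)[O../XX./XO.]+1 (2,2)[O../XX./.OX]+1
p2 O@[O../XXX/.O.]: (0,1)[OO./XXX/.O.]-1* (0,2)[O.O/XXX/.O.]-1 (2,0)[O../XXX/OO.]-1 (2,2)[O../XXX/.OO]-1
p3 X@[OO./XXX/.O.]: (0,2)[OOX/XXX/.O.]+1* (2,0)[OO./XXX/XO.]-1 (2,2)[OO./XXX/.OX]-1
p4 O@[OOX/XXX/.O.]: (2,0)[OOX/XXX/OO.]-1* (2,2)[OOX/XXX/.OO]-1
p5 X@[OOX/XXX/OO.]: (2,2)[OOX/XXX/OOX]+1*
p6 O@[OOX/XXX/OOX] terminal -1; root [O../XX./.O.] d5

value(O../XX./.O., X) = +1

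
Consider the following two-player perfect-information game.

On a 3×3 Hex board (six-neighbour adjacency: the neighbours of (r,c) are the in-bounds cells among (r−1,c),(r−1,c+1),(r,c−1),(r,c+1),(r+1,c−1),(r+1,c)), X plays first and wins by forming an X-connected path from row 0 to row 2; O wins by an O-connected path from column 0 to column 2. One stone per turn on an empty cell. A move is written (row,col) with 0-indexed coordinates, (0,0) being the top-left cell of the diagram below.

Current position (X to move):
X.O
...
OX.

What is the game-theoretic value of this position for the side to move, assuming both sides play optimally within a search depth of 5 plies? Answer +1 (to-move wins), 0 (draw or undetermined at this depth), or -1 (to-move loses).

p1 X@[X.O/.../OX.]: (0,1)[XXO/.../OX.]-1 (1,0)[X.O/X../OX.]-1 (1,1)[X.O/.X./OX.]+1* (1,2)[X.O/..X/OX.]-1 (2,2)[X.O/.../OXX]-1
p2 O@[X.O/.X./OX.]: (0,1)[XOO/.X./OX.]-1* (1,0)[X.O/OX./OX.]-1 (1,2)[X.O/.XO/OX.]-1 (2,2)[X.O/.X./OXO]-1
p3 X@[XOO/.X./OX.]: (1,0)[XOO/XX./OX.]+1* (1,2)[XOO/.XX/OX.]-1 (2,2)[XOO/.X./OXX]-1
p4 O@[XOO/XX./OX.] terminal -1; root [X.O/.../OX.] d5

value(X.O/.../OX., X) = +1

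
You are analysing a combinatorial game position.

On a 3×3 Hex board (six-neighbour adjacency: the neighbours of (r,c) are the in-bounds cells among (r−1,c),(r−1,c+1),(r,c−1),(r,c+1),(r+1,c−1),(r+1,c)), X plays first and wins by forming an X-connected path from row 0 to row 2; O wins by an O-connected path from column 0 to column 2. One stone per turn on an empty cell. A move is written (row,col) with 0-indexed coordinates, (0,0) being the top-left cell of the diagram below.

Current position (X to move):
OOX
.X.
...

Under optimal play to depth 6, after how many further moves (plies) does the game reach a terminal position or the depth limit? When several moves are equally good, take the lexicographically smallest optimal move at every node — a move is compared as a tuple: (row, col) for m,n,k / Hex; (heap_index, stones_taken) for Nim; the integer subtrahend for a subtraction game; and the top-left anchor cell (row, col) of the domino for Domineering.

PV length from [OOX/.X./...]: 3 plies

p1 X@[OOX/.X./...]: (1,0)[OOX/XX./...]+1* (1,2)[OOX/.XX/...]+1 (2,0)[OOX/.X./X..]+1 (2,1)[OOX/.X./.X.]+1 (2,2)[OOX/.X./..X]+1
p2 O@[OOX/XX./...]: (1,2)[OOX/XXO/...]-1* (2,0)[OOX/XX./O..]-1 (2,1)[OOX/XX./.O.]-1 (2,2)[OOX/XX./..O]-1
p3 X@[OOX/XXO/...]: (2,0)[OOX/XXO/X..]+1* (2,1)[OOX/XXO/.X.]+1 (2,2)[OOX/XXO/..X]+1
p4 O@[OOX/XXO/X..] terminal -1; root [OOX/.X./...] d6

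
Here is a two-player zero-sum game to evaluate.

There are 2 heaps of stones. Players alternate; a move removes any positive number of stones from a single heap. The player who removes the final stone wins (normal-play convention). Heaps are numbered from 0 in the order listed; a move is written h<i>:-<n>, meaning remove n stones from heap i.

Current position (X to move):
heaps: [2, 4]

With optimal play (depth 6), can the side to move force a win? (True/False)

X winning at [(2,4)]: True

ply 1, X at (2,4) | h0:-1=-1→(1,4); h0:-2=-1→(0,4); h1:-1=-1→(2,3); h1:-2=+1→(2,2)*; h1:-3=-1→(2,1); h1:-4=-1→(2,0)
ply 2, O at (2,2) | h0:-1=-1→(1,2)*; h0:-2=-1→(0,2); h1:-1=-1→(2,1); h1:-2=-1→(2,0)
ply 3, X at (1,2) | h0:-1=-1→(0,2); h1:-1=+1→(1,1)*; h1:-2=-1→(1,0)
ply 4, O at (1,1) | h0:-1=-1→(0,1)*; h1:-1=-1→(1,0)
ply 5, X at (0,1) | h1:-1=+1→(0,0)*
ply 6: (0,0) is terminal -1 (O); from (2,4) depth 6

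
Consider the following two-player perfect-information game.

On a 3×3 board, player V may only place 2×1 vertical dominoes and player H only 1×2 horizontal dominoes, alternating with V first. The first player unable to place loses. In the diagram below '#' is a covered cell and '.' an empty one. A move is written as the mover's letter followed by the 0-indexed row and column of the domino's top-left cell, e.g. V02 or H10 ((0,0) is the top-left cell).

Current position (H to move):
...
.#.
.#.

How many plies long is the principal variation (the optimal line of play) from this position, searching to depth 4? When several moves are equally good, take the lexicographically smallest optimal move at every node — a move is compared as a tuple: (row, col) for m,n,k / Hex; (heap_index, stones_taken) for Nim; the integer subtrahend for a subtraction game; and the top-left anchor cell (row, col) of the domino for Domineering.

[.../.#./.#.] H move#1: H00:-1/##./.#./.#.*, H01:-1/.##/.#./.#.
[##./.#./.#.] V move#2: V02:+1/###/.##/.#.*, V10:+1/##./##./##., V12:+1/##./.##/.##
[###/.##/.#.] end (terminal -1, H#3); searched .../.#./.#. to 4

PV length from [.../.#./.#.]: 2 plies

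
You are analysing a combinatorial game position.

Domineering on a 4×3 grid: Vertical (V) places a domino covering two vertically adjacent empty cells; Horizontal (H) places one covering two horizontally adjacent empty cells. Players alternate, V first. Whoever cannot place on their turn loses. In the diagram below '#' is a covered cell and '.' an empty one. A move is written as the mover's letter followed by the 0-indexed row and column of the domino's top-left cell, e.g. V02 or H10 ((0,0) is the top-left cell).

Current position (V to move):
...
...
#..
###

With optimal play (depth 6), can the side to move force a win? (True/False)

V winning at [.../.../#../###]: True

ply 1, V at .../.../#../### | V00=-1→#../#../#../###; V01=+1→.#./.#./#../###*; V02=-1→..#/..#/#../###; V11=+1→.../.#./##./###; V12=-1→.../..#/#.#/###
ply 2, H at .#./.#./#../### | H21=-1→.#./.#./###/###*
ply 3, V at .#./.#./###/### | V00=+1→##./##./###/###*; V02=+1→.##/.##/###/###
ply 4: ##./##./###/### is terminal -1 (H); from .../.../#../### depth 6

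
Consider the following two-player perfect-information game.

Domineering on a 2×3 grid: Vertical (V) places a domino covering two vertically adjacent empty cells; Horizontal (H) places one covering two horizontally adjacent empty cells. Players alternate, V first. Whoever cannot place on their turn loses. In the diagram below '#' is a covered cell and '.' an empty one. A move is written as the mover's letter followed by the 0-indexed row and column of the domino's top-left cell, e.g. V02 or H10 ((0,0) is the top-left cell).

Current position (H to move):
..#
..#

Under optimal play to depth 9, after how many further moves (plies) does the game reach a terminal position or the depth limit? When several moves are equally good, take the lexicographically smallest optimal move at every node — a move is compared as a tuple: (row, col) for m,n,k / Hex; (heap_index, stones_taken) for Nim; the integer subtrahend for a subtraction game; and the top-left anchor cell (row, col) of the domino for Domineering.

ply 1, H at ..#/..# | H00=+1→###/..#*; H10=+1→..#/###
ply 2: ###/..# is terminal -1 (V); from ..#/..# depth 9

PV length from [..#/..#]: 1 ply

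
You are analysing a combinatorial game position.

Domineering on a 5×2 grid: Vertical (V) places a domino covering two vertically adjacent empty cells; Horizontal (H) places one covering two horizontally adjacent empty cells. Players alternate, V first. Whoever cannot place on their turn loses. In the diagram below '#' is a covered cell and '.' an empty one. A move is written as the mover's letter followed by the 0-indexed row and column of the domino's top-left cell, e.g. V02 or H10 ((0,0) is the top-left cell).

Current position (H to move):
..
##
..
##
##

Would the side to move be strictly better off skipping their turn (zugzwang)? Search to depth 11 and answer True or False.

ply 1, H at ../##/../##/## | H00=+1→##/##/../##/##*; H20=+1→../##/##/##/##
ply 2: ##/##/../##/## is terminal -1 (V); from ../##/../##/## depth 11
if H skipped the turn, V would face:
~ ply 1: ../##/../##/## is terminal -1 (V); from ../##/../##/## depth 11
compare (H): move=+1 vs pass=+1

zugzwang(../##/../##/##, H) = False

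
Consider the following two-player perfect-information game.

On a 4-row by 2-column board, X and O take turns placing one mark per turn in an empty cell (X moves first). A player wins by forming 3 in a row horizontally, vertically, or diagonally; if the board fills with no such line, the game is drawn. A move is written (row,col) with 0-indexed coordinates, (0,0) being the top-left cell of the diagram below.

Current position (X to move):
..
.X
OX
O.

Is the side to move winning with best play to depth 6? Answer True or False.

X winning at [../.X/OX/O.]: True

ply 1, X at ../.X/OX/O. | (0,0)=-1→X./.X/OX/O.; (0,1)=+1→.X/.X/OX/O.*; (1,0)=+1→../XX/OX/O.; (3,1)=+1→../.X/OX/OX
ply 2: .X/.X/OX/O. is terminal -1 (O); from ../.X/OX/O. depth 6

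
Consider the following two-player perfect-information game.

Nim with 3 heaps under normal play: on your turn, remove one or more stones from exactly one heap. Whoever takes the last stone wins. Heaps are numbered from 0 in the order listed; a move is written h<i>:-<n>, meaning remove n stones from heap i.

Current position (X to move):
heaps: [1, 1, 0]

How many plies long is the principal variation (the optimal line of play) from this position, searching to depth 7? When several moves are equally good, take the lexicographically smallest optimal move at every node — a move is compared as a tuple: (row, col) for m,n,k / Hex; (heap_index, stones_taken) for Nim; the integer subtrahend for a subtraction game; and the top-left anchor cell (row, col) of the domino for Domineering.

PV length from [(1,1,0)]: 2 plies

ply 1, X at (1,1,0) | h0:-1=-1→(0,1,0)*; h1:-1=-1→(1,0,0)
ply 2, O at (0,1,0) | h1:-1=+1→(0,0,0)*
ply 3: (0,0,0) is terminal -1 (X); from (1,1,0) depth 7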